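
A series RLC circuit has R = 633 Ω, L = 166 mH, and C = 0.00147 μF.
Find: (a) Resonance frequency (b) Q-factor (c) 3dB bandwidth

Step 1 — Resonance: ω₀ = 1/√(LC) = 1/√(0.166·1.47e-09) = 6.402e+04 rad/s.
Step 2 — f₀ = ω₀/(2π) = 1.019e+04 Hz.
Step 3 — Series Q: Q = ω₀L/R = 6.402e+04·0.166/633 = 16.79.
Step 4 — Bandwidth: Δω = ω₀/Q = 3813 rad/s; BW = Δω/(2π) = 606.9 Hz.

(a) f₀ = 1.019e+04 Hz  (b) Q = 16.79  (c) BW = 606.9 Hz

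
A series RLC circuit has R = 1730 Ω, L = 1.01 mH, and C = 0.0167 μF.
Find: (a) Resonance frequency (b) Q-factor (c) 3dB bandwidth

Step 1 — Resonance: ω₀ = 1/√(LC) = 1/√(0.00101·1.67e-08) = 2.435e+05 rad/s.
Step 2 — f₀ = ω₀/(2π) = 3.875e+04 Hz.
Step 3 — Series Q: Q = ω₀L/R = 2.435e+05·0.00101/1730 = 0.1422.
Step 4 — Bandwidth: Δω = ω₀/Q = 1.713e+06 rad/s; BW = Δω/(2π) = 2.726e+05 Hz.

(a) f₀ = 3.875e+04 Hz  (b) Q = 0.1422  (c) BW = 2.726e+05 Hz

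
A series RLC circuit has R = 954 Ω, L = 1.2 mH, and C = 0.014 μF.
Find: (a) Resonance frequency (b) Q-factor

Step 1 — Resonance condition Im(Z)=0 gives ω₀ = 1/√(LC).
Step 2 — ω₀ = 1/√(0.0012·1.4e-08) = 2.44e+05 rad/s.
Step 3 — f₀ = ω₀/(2π) = 3.883e+04 Hz.
Step 4 — Series Q: Q = ω₀L/R = 2.44e+05·0.0012/954 = 0.3069.

(a) f₀ = 3.883e+04 Hz  (b) Q = 0.3069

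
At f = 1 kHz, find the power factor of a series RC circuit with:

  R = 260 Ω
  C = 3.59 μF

Step 1 — Angular frequency: ω = 2π·f = 2π·1000 = 6283 rad/s.
Step 2 — Component impedances:
  R: Z = R = 260 Ω
  C: Z = 1/(jωC) = -j/(ω·C) = 0 - j44.33 Ω
Step 3 — Series combination: Z_total = R + C = 260 - j44.33 Ω = 263.8∠-9.7° Ω.
Step 4 — Power factor: PF = cos(φ) = Re(Z)/|Z| = 260/263.75 = 0.9858.
Step 5 — Type: Im(Z) = -44.33 ⇒ leading (phase φ = -9.7°).

PF = 0.9858 (leading, φ = -9.7°)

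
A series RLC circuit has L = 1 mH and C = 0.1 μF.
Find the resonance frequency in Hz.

Step 1 — Resonance condition Im(Z)=0 gives ω₀ = 1/√(LC).
Step 2 — ω₀ = 1/√(0.001·1e-07) = 1e+05 rad/s.
Step 3 — f₀ = ω₀/(2π) = 1.592e+04 Hz.

f₀ = 1.592e+04 Hz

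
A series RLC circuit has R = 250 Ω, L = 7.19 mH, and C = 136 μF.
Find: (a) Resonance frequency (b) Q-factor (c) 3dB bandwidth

Step 1 — Resonance: ω₀ = 1/√(LC) = 1/√(0.00719·0.000136) = 1011 rad/s.
Step 2 — f₀ = ω₀/(2π) = 160.9 Hz.
Step 3 — Series Q: Q = ω₀L/R = 1011·0.00719/250 = 0.02908.
Step 4 — Bandwidth: Δω = ω₀/Q = 3.477e+04 rad/s; BW = Δω/(2π) = 5534 Hz.

(a) f₀ = 160.9 Hz  (b) Q = 0.02908  (c) BW = 5534 Hz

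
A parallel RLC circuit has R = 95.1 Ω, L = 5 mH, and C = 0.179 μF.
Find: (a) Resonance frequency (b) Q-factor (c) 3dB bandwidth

Step 1 — Resonance: ω₀ = 1/√(LC) = 1/√(0.005·1.79e-07) = 3.343e+04 rad/s.
Step 2 — f₀ = ω₀/(2π) = 5320 Hz.
Step 3 — Parallel Q: Q = R/(ω₀L) = 95.1/(3.343e+04·0.005) = 0.569.
Step 4 — Bandwidth: Δω = ω₀/Q = 5.874e+04 rad/s; BW = Δω/(2π) = 9349 Hz.

(a) f₀ = 5320 Hz  (b) Q = 0.569  (c) BW = 9349 Hz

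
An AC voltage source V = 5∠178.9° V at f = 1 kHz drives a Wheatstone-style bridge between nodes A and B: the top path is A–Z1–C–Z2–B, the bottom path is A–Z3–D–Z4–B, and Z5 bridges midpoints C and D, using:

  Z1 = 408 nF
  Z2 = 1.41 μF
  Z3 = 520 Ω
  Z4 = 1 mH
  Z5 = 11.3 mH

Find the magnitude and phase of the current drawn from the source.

Step 1 — Angular frequency: ω = 2π·f = 2π·1000 = 6283 rad/s.
Step 2 — Component impedances:
  Z1: Z = 1/(jωC) = -j/(ω·C) = 0 - j390.1 Ω
  Z2: Z = 1/(jωC) = -j/(ω·C) = 0 - j112.9 Ω
  Z3: Z = R = 520 Ω
  Z4: Z = jωL = j·6283·0.001 = 0 + j6.283 Ω
  Z5: Z = jωL = j·6283·0.0113 = 0 + j71 Ω
Step 3 — Bridge requires nodal analysis (the Z5 bridge couples midpoints C and D, so the two paths cannot be reduced to a simple series/parallel combination). Setting node B to ground and injecting 1 A at node A, the 3-node admittance system at A, C, D solves to V_A = Z_AB = 46.85 - j129 Ω = 137.3∠-70.0° Ω.
Step 4 — Source phasor: V = 5∠178.9° V = -4.999 + j0.09599 V.
Step 5 — Ohm's law: I = V / Z_total = (-4.999 + j0.09599) / (46.85 - j129) = -0.01309 - j0.034 A.
Step 6 — Convert to polar: |I| = 0.03643 A, ∠I = -111.1°.

I = 0.03643∠-111.1° A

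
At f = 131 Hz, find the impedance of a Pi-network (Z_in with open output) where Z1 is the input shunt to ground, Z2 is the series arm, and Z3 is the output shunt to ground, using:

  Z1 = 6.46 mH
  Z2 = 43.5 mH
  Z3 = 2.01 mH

Step 1 — Angular frequency: ω = 2π·f = 2π·131 = 823.1 rad/s.
Step 2 — Component impedances:
  Z1: Z = jωL = j·823.1·0.00646 = 0 + j5.317 Ω
  Z2: Z = jωL = j·823.1·0.0435 = 0 + j35.8 Ω
  Z3: Z = jωL = j·823.1·0.00201 = 0 + j1.654 Ω
Step 3 — With open output, the series arm Z2 and the output shunt Z3 appear in series to ground: Z2 + Z3 = 0 + j37.46 Ω.
Step 4 — Parallel with input shunt Z1: Z_in = Z1 || (Z2 + Z3) = 0 + j4.656 Ω = 4.656∠90.0° Ω.

Z = 0 + j4.656 Ω = 4.656∠90.0° Ω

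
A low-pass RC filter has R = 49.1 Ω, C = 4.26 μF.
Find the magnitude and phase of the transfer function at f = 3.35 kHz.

Step 1 — Angular frequency: ω = 2π·3350 = 2.105e+04 rad/s.
Step 2 — Transfer function: H(jω) = 1/(1 + jωRC).
Step 3 — Denominator: 1 + jωRC = 1 + j·2.105e+04·49.1·4.26e-06 = 1 + j4.403.
Step 4 — H = 0.04906 - j0.216.
Step 5 — Magnitude: |H| = 0.2215 (-13.1 dB); phase: φ = -77.2°.

|H| = 0.2215 (-13.1 dB), φ = -77.2°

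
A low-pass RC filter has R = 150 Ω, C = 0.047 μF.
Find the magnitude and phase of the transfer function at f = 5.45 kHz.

Step 1 — Angular frequency: ω = 2π·5450 = 3.424e+04 rad/s.
Step 2 — Transfer function: H(jω) = 1/(1 + jωRC).
Step 3 — Denominator: 1 + jωRC = 1 + j·3.424e+04·150·4.7e-08 = 1 + j0.2414.
Step 4 — H = 0.9449 - j0.2281.
Step 5 — Magnitude: |H| = 0.9721 (-0.2 dB); phase: φ = -13.6°.

|H| = 0.9721 (-0.2 dB), φ = -13.6°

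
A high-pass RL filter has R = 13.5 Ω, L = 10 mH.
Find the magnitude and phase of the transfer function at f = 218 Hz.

Step 1 — Angular frequency: ω = 2π·218 = 1370 rad/s.
Step 2 — Transfer function: H(jω) = jωL/(R + jωL).
Step 3 — Numerator jωL = j·13.7; denominator R + jωL = 13.5 + j13.7.
Step 4 — H = 0.5073 + j0.4999.
Step 5 — Magnitude: |H| = 0.7122 (-2.9 dB); phase: φ = 44.6°.

|H| = 0.7122 (-2.9 dB), φ = 44.6°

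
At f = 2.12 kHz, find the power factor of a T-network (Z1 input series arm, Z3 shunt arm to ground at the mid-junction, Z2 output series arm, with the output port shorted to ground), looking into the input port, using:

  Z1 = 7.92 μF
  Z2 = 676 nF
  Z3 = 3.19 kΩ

Step 1 — Angular frequency: ω = 2π·f = 2π·2120 = 1.332e+04 rad/s.
Step 2 — Component impedances:
  Z1: Z = 1/(jωC) = -j/(ω·C) = 0 - j9.479 Ω
  Z2: Z = 1/(jωC) = -j/(ω·C) = 0 - j111.1 Ω
  Z3: Z = R = 3190 Ω
Step 3 — With the output port shorted to ground, the output series arm Z2 runs from the junction to ground; the shunt arm Z3 also runs from the junction to ground. They appear in parallel: Z3 || Z2 = 3.862 - j110.9 Ω.
Step 4 — Series with input arm Z1: Z_in = Z1 + (Z3 || Z2) = 3.862 - j120.4 Ω = 120.5∠-88.2° Ω.
Step 5 — Power factor: PF = cos(φ) = Re(Z)/|Z| = 3.8615/120.46 = 0.03206.
Step 6 — Type: Im(Z) = -120.4 ⇒ leading (phase φ = -88.2°).

PF = 0.03206 (leading, φ = -88.2°)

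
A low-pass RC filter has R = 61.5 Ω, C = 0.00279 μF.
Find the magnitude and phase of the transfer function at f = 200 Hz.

Step 1 — Angular frequency: ω = 2π·200 = 1257 rad/s.
Step 2 — Transfer function: H(jω) = 1/(1 + jωRC).
Step 3 — Denominator: 1 + jωRC = 1 + j·1257·61.5·2.79e-09 = 1 + j0.0002156.
Step 4 — H = 1 - j0.0002156.
Step 5 — Magnitude: |H| = 1 (-0.0 dB); phase: φ = -0.0°.

|H| = 1 (-0.0 dB), φ = -0.0°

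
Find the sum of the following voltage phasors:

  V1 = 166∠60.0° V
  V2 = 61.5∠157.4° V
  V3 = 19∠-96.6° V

Step 1 — Convert each phasor to rectangular form:
  V1 = 166·(cos(60.0°) + j·sin(60.0°)) = 83 + j143.8 V
  V2 = 61.5·(cos(157.4°) + j·sin(157.4°)) = -56.78 + j23.63 V
  V3 = 19·(cos(-96.6°) + j·sin(-96.6°)) = -2.184 - j18.87 V
Step 2 — Sum components: V_total = 24.04 + j148.5 V.
Step 3 — Convert to polar: |V_total| = 150.5 V, ∠V_total = 80.8°.

V_total = 150.5∠80.8° V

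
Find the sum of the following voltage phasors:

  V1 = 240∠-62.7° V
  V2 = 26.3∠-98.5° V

Step 1 — Convert each phasor to rectangular form:
  V1 = 240·(cos(-62.7°) + j·sin(-62.7°)) = 110.1 - j213.3 V
  V2 = 26.3·(cos(-98.5°) + j·sin(-98.5°)) = -3.887 - j26.01 V
Step 2 — Sum components: V_total = 106.2 - j239.3 V.
Step 3 — Convert to polar: |V_total| = 261.8 V, ∠V_total = -66.1°.

V_total = 261.8∠-66.1° V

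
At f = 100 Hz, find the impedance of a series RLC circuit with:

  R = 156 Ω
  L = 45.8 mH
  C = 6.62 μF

Step 1 — Angular frequency: ω = 2π·f = 2π·100 = 628.3 rad/s.
Step 2 — Component impedances:
  R: Z = R = 156 Ω
  L: Z = jωL = j·628.3·0.0458 = 0 + j28.78 Ω
  C: Z = 1/(jωC) = -j/(ω·C) = 0 - j240.4 Ω
Step 3 — Series combination: Z_total = R + L + C = 156 - j211.6 Ω = 262.9∠-53.6° Ω.

Z = 156 - j211.6 Ω = 262.9∠-53.6° Ω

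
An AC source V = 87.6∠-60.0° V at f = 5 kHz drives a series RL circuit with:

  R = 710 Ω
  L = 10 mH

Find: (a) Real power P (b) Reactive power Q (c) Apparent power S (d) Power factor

Step 1 — Angular frequency: ω = 2π·f = 2π·5000 = 3.142e+04 rad/s.
Step 2 — Component impedances:
  R: Z = R = 710 Ω
  L: Z = jωL = j·3.142e+04·0.01 = 0 + j314.2 Ω
Step 3 — Series combination: Z_total = R + L = 710 + j314.2 Ω = 776.4∠23.9° Ω.
Step 4 — Source phasor: V = 87.6∠-60.0° V = 43.8 - j75.86 V.
Step 5 — Current: I = V / Z = 0.01205 - j0.1122 A = 0.1128∠-83.9° A.
Step 6 — Complex power: S = V·I* = 9.038 + j3.999 VA.
Step 7 — Real power: P = Re(S) = 9.038 W.
Step 8 — Reactive power: Q = Im(S) = 3.999 VAR.
Step 9 — Apparent power: |S| = 9.884 VA.
Step 10 — Power factor: PF = P/|S| = 0.9145 (lagging).

(a) P = 9.038 W  (b) Q = 3.999 VAR  (c) S = 9.884 VA  (d) PF = 0.9145 (lagging)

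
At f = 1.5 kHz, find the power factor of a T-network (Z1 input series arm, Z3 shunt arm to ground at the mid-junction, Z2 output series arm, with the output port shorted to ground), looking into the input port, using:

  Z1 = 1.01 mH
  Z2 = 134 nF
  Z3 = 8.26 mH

Step 1 — Angular frequency: ω = 2π·f = 2π·1500 = 9425 rad/s.
Step 2 — Component impedances:
  Z1: Z = jωL = j·9425·0.00101 = 0 + j9.519 Ω
  Z2: Z = 1/(jωC) = -j/(ω·C) = 0 - j791.8 Ω
  Z3: Z = jωL = j·9425·0.00826 = 0 + j77.85 Ω
Step 3 — With the output port shorted to ground, the output series arm Z2 runs from the junction to ground; the shunt arm Z3 also runs from the junction to ground. They appear in parallel: Z3 || Z2 = 0 + j86.34 Ω.
Step 4 — Series with input arm Z1: Z_in = Z1 + (Z3 || Z2) = 0 + j95.86 Ω = 95.86∠90.0° Ω.
Step 5 — Power factor: PF = cos(φ) = Re(Z)/|Z| = 0/95.86 = 0.
Step 6 — Type: Im(Z) = 95.86 ⇒ lagging (phase φ = 90.0°).

PF = 0 (lagging, φ = 90.0°)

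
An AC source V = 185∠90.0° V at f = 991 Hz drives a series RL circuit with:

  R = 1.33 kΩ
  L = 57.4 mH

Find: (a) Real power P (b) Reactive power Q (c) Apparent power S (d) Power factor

Step 1 — Angular frequency: ω = 2π·f = 2π·991 = 6227 rad/s.
Step 2 — Component impedances:
  R: Z = R = 1330 Ω
  L: Z = jωL = j·6227·0.0574 = 0 + j357.4 Ω
Step 3 — Series combination: Z_total = R + L = 1330 + j357.4 Ω = 1377∠15.0° Ω.
Step 4 — Source phasor: V = 185∠90.0° V = 0 + j185 V.
Step 5 — Current: I = V / Z = 0.03486 + j0.1297 A = 0.1343∠75.0° A.
Step 6 — Complex power: S = V·I* = 24 + j6.449 VA.
Step 7 — Real power: P = Re(S) = 24 W.
Step 8 — Reactive power: Q = Im(S) = 6.449 VAR.
Step 9 — Apparent power: |S| = 24.85 VA.
Step 10 — Power factor: PF = P/|S| = 0.9657 (lagging).

(a) P = 24 W  (b) Q = 6.449 VAR  (c) S = 24.85 VA  (d) PF = 0.9657 (lagging)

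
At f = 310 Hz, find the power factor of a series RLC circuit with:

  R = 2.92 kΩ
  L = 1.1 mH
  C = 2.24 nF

Step 1 — Angular frequency: ω = 2π·f = 2π·310 = 1948 rad/s.
Step 2 — Component impedances:
  R: Z = R = 2920 Ω
  L: Z = jωL = j·1948·0.0011 = 0 + j2.143 Ω
  C: Z = 1/(jωC) = -j/(ω·C) = 0 - j2.292e+05 Ω
Step 3 — Series combination: Z_total = R + L + C = 2920 - j2.292e+05 Ω = 2.292e+05∠-89.3° Ω.
Step 4 — Power factor: PF = cos(φ) = Re(Z)/|Z| = 2920/2.292e+05 = 0.01274.
Step 5 — Type: Im(Z) = -2.292e+05 ⇒ leading (phase φ = -89.3°).

PF = 0.01274 (leading, φ = -89.3°)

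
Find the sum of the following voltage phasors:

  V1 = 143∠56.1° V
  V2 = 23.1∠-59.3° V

Step 1 — Convert each phasor to rectangular form:
  V1 = 143·(cos(56.1°) + j·sin(56.1°)) = 79.76 + j118.7 V
  V2 = 23.1·(cos(-59.3°) + j·sin(-59.3°)) = 11.79 - j19.86 V
Step 2 — Sum components: V_total = 91.55 + j98.83 V.
Step 3 — Convert to polar: |V_total| = 134.7 V, ∠V_total = 47.2°.

V_total = 134.7∠47.2° V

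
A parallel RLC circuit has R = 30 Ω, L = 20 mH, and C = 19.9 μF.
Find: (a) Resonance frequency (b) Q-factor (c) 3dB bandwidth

Step 1 — Resonance: ω₀ = 1/√(LC) = 1/√(0.02·1.99e-05) = 1585 rad/s.
Step 2 — f₀ = ω₀/(2π) = 252.3 Hz.
Step 3 — Parallel Q: Q = R/(ω₀L) = 30/(1585·0.02) = 0.9463.
Step 4 — Bandwidth: Δω = ω₀/Q = 1675 rad/s; BW = Δω/(2π) = 266.6 Hz.

(a) f₀ = 252.3 Hz  (b) Q = 0.9463  (c) BW = 266.6 Hz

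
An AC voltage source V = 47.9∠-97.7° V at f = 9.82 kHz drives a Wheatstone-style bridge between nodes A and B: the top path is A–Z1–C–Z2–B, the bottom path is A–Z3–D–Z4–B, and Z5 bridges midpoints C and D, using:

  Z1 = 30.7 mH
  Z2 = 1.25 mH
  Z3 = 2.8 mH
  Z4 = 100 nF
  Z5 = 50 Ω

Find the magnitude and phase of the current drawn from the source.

Step 1 — Angular frequency: ω = 2π·f = 2π·9820 = 6.17e+04 rad/s.
Step 2 — Component impedances:
  Z1: Z = jωL = j·6.17e+04·0.0307 = 0 + j1894 Ω
  Z2: Z = jωL = j·6.17e+04·0.00125 = 0 + j77.13 Ω
  Z3: Z = jωL = j·6.17e+04·0.0028 = 0 + j172.8 Ω
  Z4: Z = 1/(jωC) = -j/(ω·C) = 0 - j162.1 Ω
  Z5: Z = R = 50 Ω
Step 3 — Bridge requires nodal analysis (the Z5 bridge couples midpoints C and D, so the two paths cannot be reduced to a simple series/parallel combination). Setting node B to ground and injecting 1 A at node A, the 3-node admittance system at A, C, D solves to V_A = Z_AB = 126.2 + j234.2 Ω = 266.1∠61.7° Ω.
Step 4 — Source phasor: V = 47.9∠-97.7° V = -6.418 - j47.47 V.
Step 5 — Ohm's law: I = V / Z_total = (-6.418 - j47.47) / (126.2 + j234.2) = -0.1685 - j0.06339 A.
Step 6 — Convert to polar: |I| = 0.18 A, ∠I = -159.4°.

I = 0.18∠-159.4° A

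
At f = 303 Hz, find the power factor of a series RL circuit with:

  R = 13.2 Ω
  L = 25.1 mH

Step 1 — Angular frequency: ω = 2π·f = 2π·303 = 1904 rad/s.
Step 2 — Component impedances:
  R: Z = R = 13.2 Ω
  L: Z = jωL = j·1904·0.0251 = 0 + j47.79 Ω
Step 3 — Series combination: Z_total = R + L = 13.2 + j47.79 Ω = 49.58∠74.6° Ω.
Step 4 — Power factor: PF = cos(φ) = Re(Z)/|Z| = 13.2/49.575 = 0.2663.
Step 5 — Type: Im(Z) = 47.79 ⇒ lagging (phase φ = 74.6°).

PF = 0.2663 (lagging, φ = 74.6°)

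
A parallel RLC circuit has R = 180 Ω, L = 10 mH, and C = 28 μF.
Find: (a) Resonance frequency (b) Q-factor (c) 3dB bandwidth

Step 1 — Resonance: ω₀ = 1/√(LC) = 1/√(0.01·2.8e-05) = 1890 rad/s.
Step 2 — f₀ = ω₀/(2π) = 300.8 Hz.
Step 3 — Parallel Q: Q = R/(ω₀L) = 180/(1890·0.01) = 9.525.
Step 4 — Bandwidth: Δω = ω₀/Q = 198.4 rad/s; BW = Δω/(2π) = 31.58 Hz.

(a) f₀ = 300.8 Hz  (b) Q = 9.525  (c) BW = 31.58 Hz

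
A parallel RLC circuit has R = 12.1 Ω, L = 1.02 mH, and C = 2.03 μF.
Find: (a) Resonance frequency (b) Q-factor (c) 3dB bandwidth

Step 1 — Resonance: ω₀ = 1/√(LC) = 1/√(0.00102·2.03e-06) = 2.198e+04 rad/s.
Step 2 — f₀ = ω₀/(2π) = 3498 Hz.
Step 3 — Parallel Q: Q = R/(ω₀L) = 12.1/(2.198e+04·0.00102) = 0.5398.
Step 4 — Bandwidth: Δω = ω₀/Q = 4.071e+04 rad/s; BW = Δω/(2π) = 6479 Hz.

(a) f₀ = 3498 Hz  (b) Q = 0.5398  (c) BW = 6479 Hz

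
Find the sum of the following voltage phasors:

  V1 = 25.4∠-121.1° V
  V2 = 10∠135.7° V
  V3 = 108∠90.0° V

Step 1 — Convert each phasor to rectangular form:
  V1 = 25.4·(cos(-121.1°) + j·sin(-121.1°)) = -13.12 - j21.75 V
  V2 = 10·(cos(135.7°) + j·sin(135.7°)) = -7.157 + j6.984 V
  V3 = 108·(cos(90.0°) + j·sin(90.0°)) = 0 + j108 V
Step 2 — Sum components: V_total = -20.28 + j93.23 V.
Step 3 — Convert to polar: |V_total| = 95.41 V, ∠V_total = 102.3°.

V_total = 95.41∠102.3° V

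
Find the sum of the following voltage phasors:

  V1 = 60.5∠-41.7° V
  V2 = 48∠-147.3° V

Step 1 — Convert each phasor to rectangular form:
  V1 = 60.5·(cos(-41.7°) + j·sin(-41.7°)) = 45.17 - j40.25 V
  V2 = 48·(cos(-147.3°) + j·sin(-147.3°)) = -40.39 - j25.93 V
Step 2 — Sum components: V_total = 4.779 - j66.18 V.
Step 3 — Convert to polar: |V_total| = 66.35 V, ∠V_total = -85.9°.

V_total = 66.35∠-85.9° V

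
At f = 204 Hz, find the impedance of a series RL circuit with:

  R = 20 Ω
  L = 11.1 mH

Step 1 — Angular frequency: ω = 2π·f = 2π·204 = 1282 rad/s.
Step 2 — Component impedances:
  R: Z = R = 20 Ω
  L: Z = jωL = j·1282·0.0111 = 0 + j14.23 Ω
Step 3 — Series combination: Z_total = R + L = 20 + j14.23 Ω = 24.54∠35.4° Ω.

Z = 20 + j14.23 Ω = 24.54∠35.4° Ω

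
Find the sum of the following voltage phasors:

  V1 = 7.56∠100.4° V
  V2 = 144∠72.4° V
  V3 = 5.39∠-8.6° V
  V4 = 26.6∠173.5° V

Step 1 — Convert each phasor to rectangular form:
  V1 = 7.56·(cos(100.4°) + j·sin(100.4°)) = -1.365 + j7.436 V
  V2 = 144·(cos(72.4°) + j·sin(72.4°)) = 43.54 + j137.3 V
  V3 = 5.39·(cos(-8.6°) + j·sin(-8.6°)) = 5.329 - j0.806 V
  V4 = 26.6·(cos(173.5°) + j·sin(173.5°)) = -26.43 + j3.011 V
Step 2 — Sum components: V_total = 21.08 + j146.9 V.
Step 3 — Convert to polar: |V_total| = 148.4 V, ∠V_total = 81.8°.

V_total = 148.4∠81.8° V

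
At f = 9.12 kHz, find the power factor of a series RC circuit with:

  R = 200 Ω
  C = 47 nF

Step 1 — Angular frequency: ω = 2π·f = 2π·9120 = 5.73e+04 rad/s.
Step 2 — Component impedances:
  R: Z = R = 200 Ω
  C: Z = 1/(jωC) = -j/(ω·C) = 0 - j371.3 Ω
Step 3 — Series combination: Z_total = R + C = 200 - j371.3 Ω = 421.7∠-61.7° Ω.
Step 4 — Power factor: PF = cos(φ) = Re(Z)/|Z| = 200/421.74 = 0.4742.
Step 5 — Type: Im(Z) = -371.3 ⇒ leading (phase φ = -61.7°).

PF = 0.4742 (leading, φ = -61.7°)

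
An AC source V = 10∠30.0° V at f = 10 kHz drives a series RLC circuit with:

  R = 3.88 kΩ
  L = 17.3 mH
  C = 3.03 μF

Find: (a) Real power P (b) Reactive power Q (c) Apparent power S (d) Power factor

Step 1 — Angular frequency: ω = 2π·f = 2π·1e+04 = 6.283e+04 rad/s.
Step 2 — Component impedances:
  R: Z = R = 3880 Ω
  L: Z = jωL = j·6.283e+04·0.0173 = 0 + j1087 Ω
  C: Z = 1/(jωC) = -j/(ω·C) = 0 - j5.253 Ω
Step 3 — Series combination: Z_total = R + L + C = 3880 + j1082 Ω = 4028∠15.6° Ω.
Step 4 — Source phasor: V = 10∠30.0° V = 8.66 + j5 V.
Step 5 — Current: I = V / Z = 0.002404 + j0.0006183 A = 0.002483∠14.4° A.
Step 6 — Complex power: S = V·I* = 0.02391 + j0.006667 VA.
Step 7 — Real power: P = Re(S) = 0.02391 W.
Step 8 — Reactive power: Q = Im(S) = 0.006667 VAR.
Step 9 — Apparent power: |S| = 0.02483 VA.
Step 10 — Power factor: PF = P/|S| = 0.9633 (lagging).

(a) P = 0.02391 W  (b) Q = 0.006667 VAR  (c) S = 0.02483 VA  (d) PF = 0.9633 (lagging)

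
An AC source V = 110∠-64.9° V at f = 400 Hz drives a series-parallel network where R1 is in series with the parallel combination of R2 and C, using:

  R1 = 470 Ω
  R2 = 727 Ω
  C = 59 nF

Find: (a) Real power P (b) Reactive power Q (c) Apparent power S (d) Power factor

Step 1 — Angular frequency: ω = 2π·f = 2π·400 = 2513 rad/s.
Step 2 — Component impedances:
  R1: Z = R = 470 Ω
  R2: Z = R = 727 Ω
  C: Z = 1/(jωC) = -j/(ω·C) = 0 - j6744 Ω
Step 3 — Parallel branch: R2 || C = 1/(1/R2 + 1/C) = 718.6 - j77.47 Ω.
Step 4 — Series with R1: Z_total = R1 + (R2 || C) = 1189 - j77.47 Ω = 1191∠-3.7° Ω.
Step 5 — Source phasor: V = 110∠-64.9° V = 46.66 - j99.61 V.
Step 6 — Current: I = V / Z = 0.04453 - j0.0809 A = 0.09235∠-61.2° A.
Step 7 — Complex power: S = V·I* = 10.14 - j0.6607 VA.
Step 8 — Real power: P = Re(S) = 10.14 W.
Step 9 — Reactive power: Q = Im(S) = -0.6607 VAR.
Step 10 — Apparent power: |S| = 10.16 VA.
Step 11 — Power factor: PF = P/|S| = 0.9979 (leading).

(a) P = 10.14 W  (b) Q = -0.6607 VAR  (c) S = 10.16 VA  (d) PF = 0.9979 (leading)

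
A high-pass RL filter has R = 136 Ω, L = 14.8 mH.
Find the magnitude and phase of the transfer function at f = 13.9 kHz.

Step 1 — Angular frequency: ω = 2π·1.39e+04 = 8.734e+04 rad/s.
Step 2 — Transfer function: H(jω) = jωL/(R + jωL).
Step 3 — Numerator jωL = j·1293; denominator R + jωL = 136 + j1293.
Step 4 — H = 0.9891 + j0.1041.
Step 5 — Magnitude: |H| = 0.9945 (-0.0 dB); phase: φ = 6.0°.

|H| = 0.9945 (-0.0 dB), φ = 6.0°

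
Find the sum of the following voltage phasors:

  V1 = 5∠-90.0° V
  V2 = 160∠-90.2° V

Step 1 — Convert each phasor to rectangular form:
  V1 = 5·(cos(-90.0°) + j·sin(-90.0°)) = 0 - j5 V
  V2 = 160·(cos(-90.2°) + j·sin(-90.2°)) = -0.5585 - j160 V
Step 2 — Sum components: V_total = -0.5585 - j165 V.
Step 3 — Convert to polar: |V_total| = 165 V, ∠V_total = -90.2°.

V_total = 165∠-90.2° V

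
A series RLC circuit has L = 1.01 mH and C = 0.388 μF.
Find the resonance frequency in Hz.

Step 1 — Resonance condition Im(Z)=0 gives ω₀ = 1/√(LC).
Step 2 — ω₀ = 1/√(0.00101·3.88e-07) = 5.052e+04 rad/s.
Step 3 — f₀ = ω₀/(2π) = 8040 Hz.

f₀ = 8040 Hz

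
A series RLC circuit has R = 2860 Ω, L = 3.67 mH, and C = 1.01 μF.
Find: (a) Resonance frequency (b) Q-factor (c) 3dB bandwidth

Step 1 — Resonance condition Im(Z)=0 gives ω₀ = 1/√(LC).
Step 2 — ω₀ = 1/√(0.00367·1.01e-06) = 1.643e+04 rad/s.
Step 3 — f₀ = ω₀/(2π) = 2614 Hz.
Step 4 — Series Q: Q = ω₀L/R = 1.643e+04·0.00367/2860 = 0.02108.
Step 5 — 3dB bandwidth: Δω = ω₀/Q = 7.793e+05 rad/s; BW = Δω/(2π) = 1.24e+05 Hz.

(a) f₀ = 2614 Hz  (b) Q = 0.02108  (c) BW = 1.24e+05 Hz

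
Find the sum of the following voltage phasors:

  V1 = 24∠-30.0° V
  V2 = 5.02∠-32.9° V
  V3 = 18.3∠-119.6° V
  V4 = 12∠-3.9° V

Step 1 — Convert each phasor to rectangular form:
  V1 = 24·(cos(-30.0°) + j·sin(-30.0°)) = 20.78 - j12 V
  V2 = 5.02·(cos(-32.9°) + j·sin(-32.9°)) = 4.215 - j2.727 V
  V3 = 18.3·(cos(-119.6°) + j·sin(-119.6°)) = -9.039 - j15.91 V
  V4 = 12·(cos(-3.9°) + j·sin(-3.9°)) = 11.97 - j0.8162 V
Step 2 — Sum components: V_total = 27.93 - j31.45 V.
Step 3 — Convert to polar: |V_total| = 42.07 V, ∠V_total = -48.4°.

V_total = 42.07∠-48.4° V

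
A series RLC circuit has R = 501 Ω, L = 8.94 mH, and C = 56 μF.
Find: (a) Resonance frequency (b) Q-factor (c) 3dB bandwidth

Step 1 — Resonance: ω₀ = 1/√(LC) = 1/√(0.00894·5.6e-05) = 1413 rad/s.
Step 2 — f₀ = ω₀/(2π) = 224.9 Hz.
Step 3 — Series Q: Q = ω₀L/R = 1413·0.00894/501 = 0.02522.
Step 4 — Bandwidth: Δω = ω₀/Q = 5.604e+04 rad/s; BW = Δω/(2π) = 8919 Hz.

(a) f₀ = 224.9 Hz  (b) Q = 0.02522  (c) BW = 8919 Hz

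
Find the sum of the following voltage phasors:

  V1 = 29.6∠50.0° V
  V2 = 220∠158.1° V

Step 1 — Convert each phasor to rectangular form:
  V1 = 29.6·(cos(50.0°) + j·sin(50.0°)) = 19.03 + j22.67 V
  V2 = 220·(cos(158.1°) + j·sin(158.1°)) = -204.1 + j82.06 V
Step 2 — Sum components: V_total = -185.1 + j104.7 V.
Step 3 — Convert to polar: |V_total| = 212.7 V, ∠V_total = 150.5°.

V_total = 212.7∠150.5° V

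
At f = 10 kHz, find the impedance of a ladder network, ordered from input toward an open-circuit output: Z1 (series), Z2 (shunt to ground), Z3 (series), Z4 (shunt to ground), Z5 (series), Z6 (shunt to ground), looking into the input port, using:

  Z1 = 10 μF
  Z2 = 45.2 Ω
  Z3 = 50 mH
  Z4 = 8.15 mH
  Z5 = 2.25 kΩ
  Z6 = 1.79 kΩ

Step 1 — Angular frequency: ω = 2π·f = 2π·1e+04 = 6.283e+04 rad/s.
Step 2 — Component impedances:
  Z1: Z = 1/(jωC) = -j/(ω·C) = 0 - j1.592 Ω
  Z2: Z = R = 45.2 Ω
  Z3: Z = jωL = j·6.283e+04·0.05 = 0 + j3142 Ω
  Z4: Z = jωL = j·6.283e+04·0.00815 = 0 + j512.1 Ω
  Z5: Z = R = 2250 Ω
  Z6: Z = R = 1790 Ω
Step 3 — Ladder network (open output): work backward from the far end, alternating series and parallel combinations. Z_in = 45.18 - j1.032 Ω = 45.2∠-1.3° Ω.

Z = 45.18 - j1.032 Ω = 45.2∠-1.3° Ω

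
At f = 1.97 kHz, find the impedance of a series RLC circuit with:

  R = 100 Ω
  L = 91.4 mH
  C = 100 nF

Step 1 — Angular frequency: ω = 2π·f = 2π·1970 = 1.238e+04 rad/s.
Step 2 — Component impedances:
  R: Z = R = 100 Ω
  L: Z = jωL = j·1.238e+04·0.0914 = 0 + j1131 Ω
  C: Z = 1/(jωC) = -j/(ω·C) = 0 - j807.9 Ω
Step 3 — Series combination: Z_total = R + L + C = 100 + j323.4 Ω = 338.6∠72.8° Ω.

Z = 100 + j323.4 Ω = 338.6∠72.8° Ω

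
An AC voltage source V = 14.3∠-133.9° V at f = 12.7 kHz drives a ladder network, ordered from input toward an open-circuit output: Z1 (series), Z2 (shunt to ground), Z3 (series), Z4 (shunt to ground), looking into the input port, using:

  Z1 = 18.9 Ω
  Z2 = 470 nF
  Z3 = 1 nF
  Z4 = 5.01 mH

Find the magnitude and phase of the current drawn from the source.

Step 1 — Angular frequency: ω = 2π·f = 2π·1.27e+04 = 7.98e+04 rad/s.
Step 2 — Component impedances:
  Z1: Z = R = 18.9 Ω
  Z2: Z = 1/(jωC) = -j/(ω·C) = 0 - j26.66 Ω
  Z3: Z = 1/(jωC) = -j/(ω·C) = 0 - j1.253e+04 Ω
  Z4: Z = jωL = j·7.98e+04·0.00501 = 0 + j399.8 Ω
Step 3 — Ladder network (open output): work backward from the far end, alternating series and parallel combinations. Z_in = 18.9 - j26.61 Ω = 32.63∠-54.6° Ω.
Step 4 — Source phasor: V = 14.3∠-133.9° V = -9.916 - j10.3 V.
Step 5 — Ohm's law: I = V / Z_total = (-9.916 - j10.3) / (18.9 - j26.61) = 0.08143 - j0.4305 A.
Step 6 — Convert to polar: |I| = 0.4382 A, ∠I = -79.3°.

I = 0.4382∠-79.3° A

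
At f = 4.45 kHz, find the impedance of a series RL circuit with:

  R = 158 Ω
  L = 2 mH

Step 1 — Angular frequency: ω = 2π·f = 2π·4450 = 2.796e+04 rad/s.
Step 2 — Component impedances:
  R: Z = R = 158 Ω
  L: Z = jωL = j·2.796e+04·0.002 = 0 + j55.92 Ω
Step 3 — Series combination: Z_total = R + L = 158 + j55.92 Ω = 167.6∠19.5° Ω.

Z = 158 + j55.92 Ω = 167.6∠19.5° Ω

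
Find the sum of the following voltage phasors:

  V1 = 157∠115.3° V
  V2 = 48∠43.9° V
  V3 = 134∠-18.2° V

Step 1 — Convert each phasor to rectangular form:
  V1 = 157·(cos(115.3°) + j·sin(115.3°)) = -67.1 + j141.9 V
  V2 = 48·(cos(43.9°) + j·sin(43.9°)) = 34.59 + j33.28 V
  V3 = 134·(cos(-18.2°) + j·sin(-18.2°)) = 127.3 - j41.85 V
Step 2 — Sum components: V_total = 94.79 + j133.4 V.
Step 3 — Convert to polar: |V_total| = 163.6 V, ∠V_total = 54.6°.

V_total = 163.6∠54.6° V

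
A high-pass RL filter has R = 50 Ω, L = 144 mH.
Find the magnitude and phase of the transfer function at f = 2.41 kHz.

Step 1 — Angular frequency: ω = 2π·2410 = 1.514e+04 rad/s.
Step 2 — Transfer function: H(jω) = jωL/(R + jωL).
Step 3 — Numerator jωL = j·2181; denominator R + jωL = 50 + j2181.
Step 4 — H = 0.9995 + j0.02292.
Step 5 — Magnitude: |H| = 0.9997 (-0.0 dB); phase: φ = 1.3°.

|H| = 0.9997 (-0.0 dB), φ = 1.3°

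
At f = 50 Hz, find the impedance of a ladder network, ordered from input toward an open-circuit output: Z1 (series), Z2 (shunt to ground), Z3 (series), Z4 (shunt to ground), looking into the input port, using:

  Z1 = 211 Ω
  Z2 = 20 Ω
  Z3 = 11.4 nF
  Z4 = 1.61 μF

Step 1 — Angular frequency: ω = 2π·f = 2π·50 = 314.2 rad/s.
Step 2 — Component impedances:
  Z1: Z = R = 211 Ω
  Z2: Z = R = 20 Ω
  Z3: Z = 1/(jωC) = -j/(ω·C) = 0 - j2.792e+05 Ω
  Z4: Z = 1/(jωC) = -j/(ω·C) = 0 - j1977 Ω
Step 3 — Ladder network (open output): work backward from the far end, alternating series and parallel combinations. Z_in = 231 - j0.001422 Ω = 231∠-0.0° Ω.

Z = 231 - j0.001422 Ω = 231∠-0.0° Ω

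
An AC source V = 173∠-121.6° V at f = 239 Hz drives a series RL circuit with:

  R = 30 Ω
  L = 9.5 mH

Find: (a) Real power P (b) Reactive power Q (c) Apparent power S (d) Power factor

Step 1 — Angular frequency: ω = 2π·f = 2π·239 = 1502 rad/s.
Step 2 — Component impedances:
  R: Z = R = 30 Ω
  L: Z = jωL = j·1502·0.0095 = 0 + j14.27 Ω
Step 3 — Series combination: Z_total = R + L = 30 + j14.27 Ω = 33.22∠25.4° Ω.
Step 4 — Source phasor: V = 173∠-121.6° V = -90.65 - j147.3 V.
Step 5 — Current: I = V / Z = -4.369 - j2.834 A = 5.208∠-147.0° A.
Step 6 — Complex power: S = V·I* = 813.6 + j386.9 VA.
Step 7 — Real power: P = Re(S) = 813.6 W.
Step 8 — Reactive power: Q = Im(S) = 386.9 VAR.
Step 9 — Apparent power: |S| = 901 VA.
Step 10 — Power factor: PF = P/|S| = 0.9031 (lagging).

(a) P = 813.6 W  (b) Q = 386.9 VAR  (c) S = 901 VA  (d) PF = 0.9031 (lagging)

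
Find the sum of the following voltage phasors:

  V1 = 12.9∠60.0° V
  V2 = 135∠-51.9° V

Step 1 — Convert each phasor to rectangular form:
  V1 = 12.9·(cos(60.0°) + j·sin(60.0°)) = 6.45 + j11.17 V
  V2 = 135·(cos(-51.9°) + j·sin(-51.9°)) = 83.3 - j106.2 V
Step 2 — Sum components: V_total = 89.75 - j95.06 V.
Step 3 — Convert to polar: |V_total| = 130.7 V, ∠V_total = -46.6°.

V_total = 130.7∠-46.6° V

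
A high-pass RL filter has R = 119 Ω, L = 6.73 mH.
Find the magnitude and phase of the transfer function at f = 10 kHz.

Step 1 — Angular frequency: ω = 2π·1e+04 = 6.283e+04 rad/s.
Step 2 — Transfer function: H(jω) = jωL/(R + jωL).
Step 3 — Numerator jωL = j·422.9; denominator R + jωL = 119 + j422.9.
Step 4 — H = 0.9266 + j0.2608.
Step 5 — Magnitude: |H| = 0.9626 (-0.3 dB); phase: φ = 15.7°.

|H| = 0.9626 (-0.3 dB), φ = 15.7°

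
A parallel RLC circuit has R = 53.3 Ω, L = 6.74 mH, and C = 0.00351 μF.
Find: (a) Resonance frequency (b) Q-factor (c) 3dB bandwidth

Step 1 — Resonance: ω₀ = 1/√(LC) = 1/√(0.00674·3.51e-09) = 2.056e+05 rad/s.
Step 2 — f₀ = ω₀/(2π) = 3.272e+04 Hz.
Step 3 — Parallel Q: Q = R/(ω₀L) = 53.3/(2.056e+05·0.00674) = 0.03846.
Step 4 — Bandwidth: Δω = ω₀/Q = 5.345e+06 rad/s; BW = Δω/(2π) = 8.507e+05 Hz.

(a) f₀ = 3.272e+04 Hz  (b) Q = 0.03846  (c) BW = 8.507e+05 Hz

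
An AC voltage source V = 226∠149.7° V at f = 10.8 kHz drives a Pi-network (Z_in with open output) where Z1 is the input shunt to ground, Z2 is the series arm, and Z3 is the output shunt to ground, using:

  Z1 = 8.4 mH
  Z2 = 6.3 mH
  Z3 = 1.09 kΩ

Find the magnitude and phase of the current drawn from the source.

Step 1 — Angular frequency: ω = 2π·f = 2π·1.08e+04 = 6.786e+04 rad/s.
Step 2 — Component impedances:
  Z1: Z = jωL = j·6.786e+04·0.0084 = 0 + j570 Ω
  Z2: Z = jωL = j·6.786e+04·0.0063 = 0 + j427.5 Ω
  Z3: Z = R = 1090 Ω
Step 3 — With open output, the series arm Z2 and the output shunt Z3 appear in series to ground: Z2 + Z3 = 1090 + j427.5 Ω.
Step 4 — Parallel with input shunt Z1: Z_in = Z1 || (Z2 + Z3) = 162.2 + j421.6 Ω = 451.7∠69.0° Ω.
Step 5 — Source phasor: V = 226∠149.7° V = -195.1 + j114 V.
Step 6 — Ohm's law: I = V / Z_total = (-195.1 + j114) / (162.2 + j421.6) = 0.08045 + j0.4938 A.
Step 7 — Convert to polar: |I| = 0.5003 A, ∠I = 80.7°.

I = 0.5003∠80.7° A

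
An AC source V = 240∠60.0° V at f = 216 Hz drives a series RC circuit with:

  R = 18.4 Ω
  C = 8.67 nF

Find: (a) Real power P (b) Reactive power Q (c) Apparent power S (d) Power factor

Step 1 — Angular frequency: ω = 2π·f = 2π·216 = 1357 rad/s.
Step 2 — Component impedances:
  R: Z = R = 18.4 Ω
  C: Z = 1/(jωC) = -j/(ω·C) = 0 - j8.499e+04 Ω
Step 3 — Series combination: Z_total = R + C = 18.4 - j8.499e+04 Ω = 8.499e+04∠-90.0° Ω.
Step 4 — Source phasor: V = 240∠60.0° V = 120 + j207.8 V.
Step 5 — Current: I = V / Z = -0.002445 + j0.001413 A = 0.002824∠150.0° A.
Step 6 — Complex power: S = V·I* = 0.0001467 - j0.6778 VA.
Step 7 — Real power: P = Re(S) = 0.0001467 W.
Step 8 — Reactive power: Q = Im(S) = -0.6778 VAR.
Step 9 — Apparent power: |S| = 0.6778 VA.
Step 10 — Power factor: PF = P/|S| = 0.0002165 (leading).

(a) P = 0.0001467 W  (b) Q = -0.6778 VAR  (c) S = 0.6778 VA  (d) PF = 0.0002165 (leading)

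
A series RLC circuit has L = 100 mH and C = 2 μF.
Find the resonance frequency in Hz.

Step 1 — Resonance condition Im(Z)=0 gives ω₀ = 1/√(LC).
Step 2 — ω₀ = 1/√(0.1·2e-06) = 2236 rad/s.
Step 3 — f₀ = ω₀/(2π) = 355.9 Hz.

f₀ = 355.9 Hz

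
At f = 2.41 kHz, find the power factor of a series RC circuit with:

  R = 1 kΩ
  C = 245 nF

Step 1 — Angular frequency: ω = 2π·f = 2π·2410 = 1.514e+04 rad/s.
Step 2 — Component impedances:
  R: Z = R = 1000 Ω
  C: Z = 1/(jωC) = -j/(ω·C) = 0 - j269.5 Ω
Step 3 — Series combination: Z_total = R + C = 1000 - j269.5 Ω = 1036∠-15.1° Ω.
Step 4 — Power factor: PF = cos(φ) = Re(Z)/|Z| = 1000/1035.7 = 0.9655.
Step 5 — Type: Im(Z) = -269.5 ⇒ leading (phase φ = -15.1°).

PF = 0.9655 (leading, φ = -15.1°)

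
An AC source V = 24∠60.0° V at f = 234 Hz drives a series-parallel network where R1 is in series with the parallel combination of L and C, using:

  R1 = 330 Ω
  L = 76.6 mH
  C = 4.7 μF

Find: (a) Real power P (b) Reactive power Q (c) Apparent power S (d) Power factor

Step 1 — Angular frequency: ω = 2π·f = 2π·234 = 1470 rad/s.
Step 2 — Component impedances:
  R1: Z = R = 330 Ω
  L: Z = jωL = j·1470·0.0766 = 0 + j112.6 Ω
  C: Z = 1/(jωC) = -j/(ω·C) = 0 - j144.7 Ω
Step 3 — Parallel branch: L || C = 1/(1/L + 1/C) = 0 + j507.9 Ω.
Step 4 — Series with R1: Z_total = R1 + (L || C) = 330 + j507.9 Ω = 605.7∠57.0° Ω.
Step 5 — Source phasor: V = 24∠60.0° V = 12 + j20.78 V.
Step 6 — Current: I = V / Z = 0.03957 + j0.002084 A = 0.03963∠3.0° A.
Step 7 — Complex power: S = V·I* = 0.5182 + j0.7975 VA.
Step 8 — Real power: P = Re(S) = 0.5182 W.
Step 9 — Reactive power: Q = Im(S) = 0.7975 VAR.
Step 10 — Apparent power: |S| = 0.951 VA.
Step 11 — Power factor: PF = P/|S| = 0.5449 (lagging).

(a) P = 0.5182 W  (b) Q = 0.7975 VAR  (c) S = 0.951 VA  (d) PF = 0.5449 (lagging)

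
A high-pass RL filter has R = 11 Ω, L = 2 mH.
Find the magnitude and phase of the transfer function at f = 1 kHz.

Step 1 — Angular frequency: ω = 2π·1000 = 6283 rad/s.
Step 2 — Transfer function: H(jω) = jωL/(R + jωL).
Step 3 — Numerator jωL = j·12.57; denominator R + jωL = 11 + j12.57.
Step 4 — H = 0.5662 + j0.4956.
Step 5 — Magnitude: |H| = 0.7524 (-2.5 dB); phase: φ = 41.2°.

|H| = 0.7524 (-2.5 dB), φ = 41.2°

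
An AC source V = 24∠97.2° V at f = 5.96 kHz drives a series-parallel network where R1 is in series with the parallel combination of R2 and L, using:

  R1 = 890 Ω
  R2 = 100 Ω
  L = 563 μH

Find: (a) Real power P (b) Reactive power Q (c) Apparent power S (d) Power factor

Step 1 — Angular frequency: ω = 2π·f = 2π·5960 = 3.745e+04 rad/s.
Step 2 — Component impedances:
  R1: Z = R = 890 Ω
  R2: Z = R = 100 Ω
  L: Z = jωL = j·3.745e+04·0.000563 = 0 + j21.08 Ω
Step 3 — Parallel branch: R2 || L = 1/(1/R2 + 1/L) = 4.256 + j20.19 Ω.
Step 4 — Series with R1: Z_total = R1 + (R2 || L) = 894.3 + j20.19 Ω = 894.5∠1.3° Ω.
Step 5 — Source phasor: V = 24∠97.2° V = -3.008 + j23.81 V.
Step 6 — Current: I = V / Z = -0.002761 + j0.02669 A = 0.02683∠95.9° A.
Step 7 — Complex power: S = V·I* = 0.6438 + j0.01453 VA.
Step 8 — Real power: P = Re(S) = 0.6438 W.
Step 9 — Reactive power: Q = Im(S) = 0.01453 VAR.
Step 10 — Apparent power: |S| = 0.6439 VA.
Step 11 — Power factor: PF = P/|S| = 0.9997 (lagging).

(a) P = 0.6438 W  (b) Q = 0.01453 VAR  (c) S = 0.6439 VA  (d) PF = 0.9997 (lagging)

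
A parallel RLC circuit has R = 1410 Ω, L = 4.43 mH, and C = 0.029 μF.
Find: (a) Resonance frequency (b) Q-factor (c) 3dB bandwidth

Step 1 — Resonance: ω₀ = 1/√(LC) = 1/√(0.00443·2.9e-08) = 8.823e+04 rad/s.
Step 2 — f₀ = ω₀/(2π) = 1.404e+04 Hz.
Step 3 — Parallel Q: Q = R/(ω₀L) = 1410/(8.823e+04·0.00443) = 3.608.
Step 4 — Bandwidth: Δω = ω₀/Q = 2.446e+04 rad/s; BW = Δω/(2π) = 3892 Hz.

(a) f₀ = 1.404e+04 Hz  (b) Q = 3.608  (c) BW = 3892 Hz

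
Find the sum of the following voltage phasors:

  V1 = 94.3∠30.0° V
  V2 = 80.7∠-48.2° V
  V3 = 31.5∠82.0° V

Step 1 — Convert each phasor to rectangular form:
  V1 = 94.3·(cos(30.0°) + j·sin(30.0°)) = 81.67 + j47.15 V
  V2 = 80.7·(cos(-48.2°) + j·sin(-48.2°)) = 53.79 - j60.16 V
  V3 = 31.5·(cos(82.0°) + j·sin(82.0°)) = 4.384 + j31.19 V
Step 2 — Sum components: V_total = 139.8 + j18.18 V.
Step 3 — Convert to polar: |V_total| = 141 V, ∠V_total = 7.4°.

V_total = 141∠7.4° V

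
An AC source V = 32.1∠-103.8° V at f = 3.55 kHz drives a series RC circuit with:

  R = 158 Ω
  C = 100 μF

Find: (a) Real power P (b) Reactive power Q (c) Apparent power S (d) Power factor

Step 1 — Angular frequency: ω = 2π·f = 2π·3550 = 2.231e+04 rad/s.
Step 2 — Component impedances:
  R: Z = R = 158 Ω
  C: Z = 1/(jωC) = -j/(ω·C) = 0 - j0.4483 Ω
Step 3 — Series combination: Z_total = R + C = 158 - j0.4483 Ω = 158∠-0.2° Ω.
Step 4 — Source phasor: V = 32.1∠-103.8° V = -7.657 - j31.17 V.
Step 5 — Current: I = V / Z = -0.0479 - j0.1974 A = 0.2032∠-103.6° A.
Step 6 — Complex power: S = V·I* = 6.522 - j0.0185 VA.
Step 7 — Real power: P = Re(S) = 6.522 W.
Step 8 — Reactive power: Q = Im(S) = -0.0185 VAR.
Step 9 — Apparent power: |S| = 6.522 VA.
Step 10 — Power factor: PF = P/|S| = 1 (leading).

(a) P = 6.522 W  (b) Q = -0.0185 VAR  (c) S = 6.522 VA  (d) PF = 1 (leading)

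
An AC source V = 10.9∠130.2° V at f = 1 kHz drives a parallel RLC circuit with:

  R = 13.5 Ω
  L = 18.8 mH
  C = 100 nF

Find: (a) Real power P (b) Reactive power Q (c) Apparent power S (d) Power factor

Step 1 — Angular frequency: ω = 2π·f = 2π·1000 = 6283 rad/s.
Step 2 — Component impedances:
  R: Z = R = 13.5 Ω
  L: Z = jωL = j·6283·0.0188 = 0 + j118.1 Ω
  C: Z = 1/(jωC) = -j/(ω·C) = 0 - j1592 Ω
Step 3 — Parallel combination: 1/Z_total = 1/R + 1/L + 1/C; Z_total = 13.35 + j1.413 Ω = 13.43∠6.0° Ω.
Step 4 — Source phasor: V = 10.9∠130.2° V = -7.035 + j8.325 V.
Step 5 — Current: I = V / Z = -0.4559 + j0.6718 A = 0.8119∠124.2° A.
Step 6 — Complex power: S = V·I* = 8.801 + j0.9312 VA.
Step 7 — Real power: P = Re(S) = 8.801 W.
Step 8 — Reactive power: Q = Im(S) = 0.9312 VAR.
Step 9 — Apparent power: |S| = 8.85 VA.
Step 10 — Power factor: PF = P/|S| = 0.9944 (lagging).

(a) P = 8.801 W  (b) Q = 0.9312 VAR  (c) S = 8.85 VA  (d) PF = 0.9944 (lagging)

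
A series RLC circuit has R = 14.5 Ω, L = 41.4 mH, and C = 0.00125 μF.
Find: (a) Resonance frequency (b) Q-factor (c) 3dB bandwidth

Step 1 — Resonance: ω₀ = 1/√(LC) = 1/√(0.0414·1.25e-09) = 1.39e+05 rad/s.
Step 2 — f₀ = ω₀/(2π) = 2.212e+04 Hz.
Step 3 — Series Q: Q = ω₀L/R = 1.39e+05·0.0414/14.5 = 396.9.
Step 4 — Bandwidth: Δω = ω₀/Q = 350.2 rad/s; BW = Δω/(2π) = 55.74 Hz.

(a) f₀ = 2.212e+04 Hz  (b) Q = 396.9  (c) BW = 55.74 Hz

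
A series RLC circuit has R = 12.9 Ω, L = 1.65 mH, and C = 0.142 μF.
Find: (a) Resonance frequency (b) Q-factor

Step 1 — Resonance condition Im(Z)=0 gives ω₀ = 1/√(LC).
Step 2 — ω₀ = 1/√(0.00165·1.42e-07) = 6.533e+04 rad/s.
Step 3 — f₀ = ω₀/(2π) = 1.04e+04 Hz.
Step 4 — Series Q: Q = ω₀L/R = 6.533e+04·0.00165/12.9 = 8.356.

(a) f₀ = 1.04e+04 Hz  (b) Q = 8.356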